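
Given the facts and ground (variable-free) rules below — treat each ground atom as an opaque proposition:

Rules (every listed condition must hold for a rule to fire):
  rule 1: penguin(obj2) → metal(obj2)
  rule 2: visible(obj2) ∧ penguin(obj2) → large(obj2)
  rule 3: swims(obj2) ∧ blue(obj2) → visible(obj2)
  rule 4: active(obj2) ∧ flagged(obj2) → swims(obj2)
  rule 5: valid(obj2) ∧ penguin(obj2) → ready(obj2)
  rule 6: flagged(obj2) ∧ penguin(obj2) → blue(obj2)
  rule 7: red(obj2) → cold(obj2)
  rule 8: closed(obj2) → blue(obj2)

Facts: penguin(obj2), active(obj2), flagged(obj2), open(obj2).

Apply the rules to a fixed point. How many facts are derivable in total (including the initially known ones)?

9

[1] rule 1 [penguin(obj2) → metal(obj2)]; rule 4 [active(obj2) ∧ flagged(obj2) → swims(obj2)]; rule 6 [flagged(obj2) ∧ penguin(obj2) → blue(obj2)]. ⇒ new: metal(obj2), swims(obj2), blue(obj2).
[2] rule 3 [swims(obj2) ∧ blue(obj2) → visible(obj2)]. ⇒ new: visible(obj2).
[3] rule 2 [visible(obj2) ∧ penguin(obj2) → large(obj2)]. ⇒ new: large(obj2).
Closure: {active(obj2), blue(obj2), flagged(obj2), large(obj2), metal(obj2), open(obj2), penguin(obj2), swims(obj2), visible(obj2)} — 9 facts.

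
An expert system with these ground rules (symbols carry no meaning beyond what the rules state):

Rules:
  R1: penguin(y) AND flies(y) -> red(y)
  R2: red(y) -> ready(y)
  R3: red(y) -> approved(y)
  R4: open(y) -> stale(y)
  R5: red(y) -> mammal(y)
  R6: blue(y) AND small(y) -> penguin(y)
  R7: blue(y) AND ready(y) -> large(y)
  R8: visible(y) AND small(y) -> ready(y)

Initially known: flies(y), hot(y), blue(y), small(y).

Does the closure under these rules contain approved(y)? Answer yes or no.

yes

Round 1: R6 [blue(y) AND small(y) -> penguin(y)]. Adds penguin(y).
Round 2: R1 [penguin(y) AND flies(y) -> red(y)]. Adds red(y).
Round 3: R2 [red(y) -> ready(y)]; R3 [red(y) -> approved(y)]; R5 [red(y) -> mammal(y)]. Adds ready(y), approved(y), mammal(y).
Round 4: R7 [blue(y) AND ready(y) -> large(y)]. Adds large(y).
approved(y) appears in round 3, so it is derivable.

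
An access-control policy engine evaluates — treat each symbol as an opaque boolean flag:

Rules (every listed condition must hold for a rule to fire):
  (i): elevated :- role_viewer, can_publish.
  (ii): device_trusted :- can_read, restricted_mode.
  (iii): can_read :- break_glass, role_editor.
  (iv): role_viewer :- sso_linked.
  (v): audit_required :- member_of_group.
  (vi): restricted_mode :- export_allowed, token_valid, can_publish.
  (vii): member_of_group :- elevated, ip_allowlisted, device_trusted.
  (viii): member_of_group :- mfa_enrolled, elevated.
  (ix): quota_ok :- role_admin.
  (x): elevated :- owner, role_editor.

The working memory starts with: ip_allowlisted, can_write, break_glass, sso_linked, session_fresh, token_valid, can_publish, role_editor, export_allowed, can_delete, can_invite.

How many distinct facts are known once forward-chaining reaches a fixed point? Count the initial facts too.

18

Round 1 fires (iii), (iv), (vi), giving can_read, role_viewer, restricted_mode.
Round 2 fires (i), (ii), giving elevated, device_trusted.
Round 3 fires (vii), giving member_of_group.
Round 4 fires (v), giving audit_required.
Closure: {audit_required, break_glass, can_delete, can_invite, can_publish, can_read, can_write, device_trusted, elevated, export_allowed, ip_allowlisted, member_of_group, restricted_mode, role_editor, role_viewer, session_fresh, sso_linked, token_valid} — 18 facts.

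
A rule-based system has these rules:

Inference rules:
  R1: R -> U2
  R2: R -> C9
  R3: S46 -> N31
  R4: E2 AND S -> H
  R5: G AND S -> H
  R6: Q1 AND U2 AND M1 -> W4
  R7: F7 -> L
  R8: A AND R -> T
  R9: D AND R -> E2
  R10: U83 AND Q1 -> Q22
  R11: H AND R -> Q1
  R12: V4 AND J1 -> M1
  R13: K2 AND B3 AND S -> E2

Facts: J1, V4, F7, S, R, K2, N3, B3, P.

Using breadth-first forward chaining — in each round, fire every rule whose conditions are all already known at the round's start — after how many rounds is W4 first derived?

[1] R1 [R -> U2]; R2 [R -> C9]; R7 [F7 -> L]; R12 [V4 AND J1 -> M1]; R13 [K2 AND B3 AND S -> E2]. ⇒ new: U2, C9, L, M1, E2.
[2] R4 [E2 AND S -> H]. ⇒ new: H.
[3] R11 [H AND R -> Q1]. ⇒ new: Q1.
[4] R6 [Q1 AND U2 AND M1 -> W4]. ⇒ new: W4.
W4 first appears in round 4.

4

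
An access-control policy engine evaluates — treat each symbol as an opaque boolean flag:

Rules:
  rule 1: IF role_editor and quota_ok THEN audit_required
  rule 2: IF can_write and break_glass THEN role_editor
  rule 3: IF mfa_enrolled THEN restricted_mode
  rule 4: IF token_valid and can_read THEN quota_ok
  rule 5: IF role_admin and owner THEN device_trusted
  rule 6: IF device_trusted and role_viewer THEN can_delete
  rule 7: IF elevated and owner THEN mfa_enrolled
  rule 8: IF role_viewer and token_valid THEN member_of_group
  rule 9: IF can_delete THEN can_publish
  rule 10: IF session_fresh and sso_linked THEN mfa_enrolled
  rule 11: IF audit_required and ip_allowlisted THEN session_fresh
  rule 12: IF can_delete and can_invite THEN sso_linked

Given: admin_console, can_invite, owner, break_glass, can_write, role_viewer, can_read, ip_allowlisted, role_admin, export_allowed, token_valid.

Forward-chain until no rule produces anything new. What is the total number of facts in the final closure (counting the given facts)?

[1] rule 2 [IF can_write and break_glass THEN role_editor]; rule 4 [IF token_valid and can_read THEN quota_ok]; rule 5 [IF role_admin and owner THEN device_trusted]; rule 8 [IF role_viewer and token_valid THEN member_of_group]. ⇒ new: role_editor, quota_ok, device_trusted, member_of_group.
[2] rule 1 [IF role_editor and quota_ok THEN audit_required]; rule 6 [IF device_trusted and role_viewer THEN can_delete]. ⇒ new: audit_required, can_delete.
[3] rule 9 [IF can_delete THEN can_publish]; rule 11 [IF audit_required and ip_allowlisted THEN session_fresh]; rule 12 [IF can_delete and can_invite THEN sso_linked]. ⇒ new: can_publish, session_fresh, sso_linked.
[4] rule 10 [IF session_fresh and sso_linked THEN mfa_enrolled]. ⇒ new: mfa_enrolled.
[5] rule 3 [IF mfa_enrolled THEN restricted_mode]. ⇒ new: restricted_mode.
Closure: {admin_console, audit_required, break_glass, can_delete, can_invite, can_publish, can_read, can_write, device_trusted, export_allowed, ip_allowlisted, member_of_group, mfa_enrolled, owner, quota_ok, restricted_mode, role_admin, role_editor, role_viewer, session_fresh, sso_linked, token_valid} — 22 facts.

22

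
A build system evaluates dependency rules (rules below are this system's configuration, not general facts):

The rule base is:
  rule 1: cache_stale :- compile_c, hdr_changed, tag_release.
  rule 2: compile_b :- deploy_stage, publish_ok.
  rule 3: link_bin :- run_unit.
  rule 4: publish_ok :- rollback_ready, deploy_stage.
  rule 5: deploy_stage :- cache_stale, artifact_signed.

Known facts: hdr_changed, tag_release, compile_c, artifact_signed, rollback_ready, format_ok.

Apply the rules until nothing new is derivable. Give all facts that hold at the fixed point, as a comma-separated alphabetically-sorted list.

artifact_signed, cache_stale, compile_b, compile_c, deploy_stage, format_ok, hdr_changed, publish_ok, rollback_ready, tag_release

Round 1 fires rule 1, giving cache_stale.
Round 2 fires rule 5, giving deploy_stage.
Round 3 fires rule 4, giving publish_ok.
Round 4 fires rule 2, giving compile_b.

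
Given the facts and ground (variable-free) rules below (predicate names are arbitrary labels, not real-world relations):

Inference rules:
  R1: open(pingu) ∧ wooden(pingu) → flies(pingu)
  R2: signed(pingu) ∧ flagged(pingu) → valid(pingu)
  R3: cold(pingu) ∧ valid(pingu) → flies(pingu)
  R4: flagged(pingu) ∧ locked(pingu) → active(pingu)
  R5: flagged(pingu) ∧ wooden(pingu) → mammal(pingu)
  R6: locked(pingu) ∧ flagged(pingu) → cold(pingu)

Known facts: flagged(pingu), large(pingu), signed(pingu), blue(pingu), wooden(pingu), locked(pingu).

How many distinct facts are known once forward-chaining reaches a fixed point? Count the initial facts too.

11

[1] R2 [signed(pingu) ∧ flagged(pingu) → valid(pingu)]; R4 [flagged(pingu) ∧ locked(pingu) → active(pingu)]; R5 [flagged(pingu) ∧ wooden(pingu) → mammal(pingu)]; R6 [locked(pingu) ∧ flagged(pingu) → cold(pingu)]. ⇒ new: valid(pingu), active(pingu), mammal(pingu), cold(pingu).
[2] R3 [cold(pingu) ∧ valid(pingu) → flies(pingu)]. ⇒ new: flies(pingu).
Closure: {active(pingu), blue(pingu), cold(pingu), flagged(pingu), flies(pingu), large(pingu), locked(pingu), mammal(pingu), signed(pingu), valid(pingu), wooden(pingu)} — 11 facts.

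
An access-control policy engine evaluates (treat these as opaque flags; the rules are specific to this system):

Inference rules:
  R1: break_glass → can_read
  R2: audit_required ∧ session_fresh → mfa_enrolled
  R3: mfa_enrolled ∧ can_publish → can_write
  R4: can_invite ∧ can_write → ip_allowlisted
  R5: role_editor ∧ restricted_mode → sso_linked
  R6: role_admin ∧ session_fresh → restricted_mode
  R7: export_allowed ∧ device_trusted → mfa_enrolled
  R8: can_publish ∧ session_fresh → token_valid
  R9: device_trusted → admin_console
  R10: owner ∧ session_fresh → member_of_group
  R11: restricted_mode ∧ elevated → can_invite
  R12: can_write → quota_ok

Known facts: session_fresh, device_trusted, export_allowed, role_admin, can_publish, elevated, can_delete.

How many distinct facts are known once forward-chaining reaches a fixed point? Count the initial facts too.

15

Round 1: R6 [role_admin ∧ session_fresh → restricted_mode]; R7 [export_allowed ∧ device_trusted → mfa_enrolled]; R8 [can_publish ∧ session_fresh → token_valid]; R9 [device_trusted → admin_console]. New: restricted_mode, mfa_enrolled, token_valid, admin_console.
Round 2: R3 [mfa_enrolled ∧ can_publish → can_write]; R11 [restricted_mode ∧ elevated → can_invite]. New: can_write, can_invite.
Round 3: R4 [can_invite ∧ can_write → ip_allowlisted]; R12 [can_write → quota_ok]. New: ip_allowlisted, quota_ok.
Closure: {admin_console, can_delete, can_invite, can_publish, can_write, device_trusted, elevated, export_allowed, ip_allowlisted, mfa_enrolled, quota_ok, restricted_mode, role_admin, session_fresh, token_valid} — 15 facts.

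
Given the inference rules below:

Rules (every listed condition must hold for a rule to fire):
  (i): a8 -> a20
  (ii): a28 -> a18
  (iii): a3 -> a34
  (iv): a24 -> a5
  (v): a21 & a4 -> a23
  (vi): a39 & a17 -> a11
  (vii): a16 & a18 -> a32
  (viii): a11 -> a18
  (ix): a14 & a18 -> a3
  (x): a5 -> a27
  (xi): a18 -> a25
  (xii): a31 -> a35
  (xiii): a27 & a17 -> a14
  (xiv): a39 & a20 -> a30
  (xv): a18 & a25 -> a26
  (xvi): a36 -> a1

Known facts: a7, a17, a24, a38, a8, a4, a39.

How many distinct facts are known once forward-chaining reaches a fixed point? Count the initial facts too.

Round 1 fires (i), (iv), (vi), giving a20, a5, a11.
Round 2 fires (viii), (x), (xiv), giving a18, a27, a30.
Round 3 fires (xi), (xiii), giving a25, a14.
Round 4 fires (ix), (xv), giving a3, a26.
Round 5 fires (iii), giving a34.
Closure: {a11, a14, a17, a18, a20, a24, a25, a26, a27, a3, a30, a34, a38, a39, a4, a5, a7, a8} — 18 facts.

18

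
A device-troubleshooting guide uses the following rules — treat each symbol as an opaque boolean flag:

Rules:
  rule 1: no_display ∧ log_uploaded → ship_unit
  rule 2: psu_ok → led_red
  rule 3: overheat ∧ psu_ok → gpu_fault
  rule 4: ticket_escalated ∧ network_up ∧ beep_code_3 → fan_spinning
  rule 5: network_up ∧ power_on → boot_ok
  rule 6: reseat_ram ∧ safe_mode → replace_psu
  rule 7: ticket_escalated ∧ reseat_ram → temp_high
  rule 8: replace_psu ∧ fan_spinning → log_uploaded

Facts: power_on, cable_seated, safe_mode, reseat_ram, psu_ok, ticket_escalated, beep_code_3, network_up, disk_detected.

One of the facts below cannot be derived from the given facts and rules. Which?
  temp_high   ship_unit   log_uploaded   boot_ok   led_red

Round 1 fires rule 2, rule 4, rule 5, rule 6, rule 7, giving led_red, fan_spinning, boot_ok, replace_psu, temp_high.
Round 2 fires rule 8, giving log_uploaded.
Derived: led_red (round 1), log_uploaded (round 2), temp_high (round 1), boot_ok (round 1). ship_unit never appears in any round.

ship_unit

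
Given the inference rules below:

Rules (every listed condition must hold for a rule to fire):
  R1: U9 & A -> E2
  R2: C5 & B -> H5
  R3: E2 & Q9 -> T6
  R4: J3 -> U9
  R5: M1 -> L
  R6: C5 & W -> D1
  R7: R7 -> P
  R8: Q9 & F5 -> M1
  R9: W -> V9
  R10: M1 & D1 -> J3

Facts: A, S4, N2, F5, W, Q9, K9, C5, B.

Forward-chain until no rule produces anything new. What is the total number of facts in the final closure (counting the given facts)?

Round 1: R2 [C5 & B -> H5]; R6 [C5 & W -> D1]; R8 [Q9 & F5 -> M1]; R9 [W -> V9]. New: H5, D1, M1, V9.
Round 2: R5 [M1 -> L]; R10 [M1 & D1 -> J3]. New: L, J3.
Round 3: R4 [J3 -> U9]. New: U9.
Round 4: R1 [U9 & A -> E2]. New: E2.
Round 5: R3 [E2 & Q9 -> T6]. New: T6.
Closure: {A, B, C5, D1, E2, F5, H5, J3, K9, L, M1, N2, Q9, S4, T6, U9, V9, W} — 18 facts.

18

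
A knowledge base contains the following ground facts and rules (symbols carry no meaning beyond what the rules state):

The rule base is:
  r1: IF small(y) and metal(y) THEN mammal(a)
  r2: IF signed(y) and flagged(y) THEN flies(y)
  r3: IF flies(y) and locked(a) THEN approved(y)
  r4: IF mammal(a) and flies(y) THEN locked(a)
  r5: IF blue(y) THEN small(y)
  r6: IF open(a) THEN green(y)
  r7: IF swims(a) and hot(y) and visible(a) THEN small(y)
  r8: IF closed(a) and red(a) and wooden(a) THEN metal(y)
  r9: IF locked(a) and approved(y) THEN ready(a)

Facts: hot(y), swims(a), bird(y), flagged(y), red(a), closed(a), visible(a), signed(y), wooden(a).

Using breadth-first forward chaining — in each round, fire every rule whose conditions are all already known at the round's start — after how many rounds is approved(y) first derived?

Round 1 — r2, r7, r8, derive flies(y), small(y), metal(y).
Round 2 — r1, derive mammal(a).
Round 3 — r4, derive locked(a).
Round 4 — r3, derive approved(y).
approved(y) first appears in round 4.

4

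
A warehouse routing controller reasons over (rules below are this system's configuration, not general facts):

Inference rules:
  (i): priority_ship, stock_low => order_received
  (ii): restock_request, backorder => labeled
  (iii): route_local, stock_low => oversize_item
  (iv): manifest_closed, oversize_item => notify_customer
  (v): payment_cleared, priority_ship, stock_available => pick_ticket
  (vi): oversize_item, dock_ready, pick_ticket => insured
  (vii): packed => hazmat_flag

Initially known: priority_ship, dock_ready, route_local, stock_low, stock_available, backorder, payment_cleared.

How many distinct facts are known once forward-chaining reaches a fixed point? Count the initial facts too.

Round 1: (i) [priority_ship, stock_low => order_received]; (iii) [route_local, stock_low => oversize_item]; (v) [payment_cleared, priority_ship, stock_available => pick_ticket]. New: order_received, oversize_item, pick_ticket.
Round 2: (vi) [oversize_item, dock_ready, pick_ticket => insured]. New: insured.
Closure: {backorder, dock_ready, insured, order_received, oversize_item, payment_cleared, pick_ticket, priority_ship, route_local, stock_available, stock_low} — 11 facts.

11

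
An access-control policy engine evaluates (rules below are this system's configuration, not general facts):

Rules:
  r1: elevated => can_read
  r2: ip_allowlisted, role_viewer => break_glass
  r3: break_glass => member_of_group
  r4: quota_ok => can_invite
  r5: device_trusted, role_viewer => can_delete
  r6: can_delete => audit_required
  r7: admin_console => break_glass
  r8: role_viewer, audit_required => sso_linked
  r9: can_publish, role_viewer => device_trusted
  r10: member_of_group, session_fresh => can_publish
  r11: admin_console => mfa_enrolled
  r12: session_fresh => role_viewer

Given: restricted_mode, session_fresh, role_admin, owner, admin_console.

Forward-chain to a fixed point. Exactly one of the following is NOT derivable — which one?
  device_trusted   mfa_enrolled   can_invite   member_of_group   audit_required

[1] r7 [admin_console => break_glass]; r11 [admin_console => mfa_enrolled]; r12 [session_fresh => role_viewer]. ⇒ new: break_glass, mfa_enrolled, role_viewer.
[2] r3 [break_glass => member_of_group]. ⇒ new: member_of_group.
[3] r10 [member_of_group, session_fresh => can_publish]. ⇒ new: can_publish.
[4] r9 [can_publish, role_viewer => device_trusted]. ⇒ new: device_trusted.
[5] r5 [device_trusted, role_viewer => can_delete]. ⇒ new: can_delete.
[6] r6 [can_delete => audit_required]. ⇒ new: audit_required.
[7] r8 [role_viewer, audit_required => sso_linked]. ⇒ new: sso_linked.
Derived: audit_required (round 6), member_of_group (round 2), device_trusted (round 4), mfa_enrolled (round 1). can_invite never appears in any round.

can_invite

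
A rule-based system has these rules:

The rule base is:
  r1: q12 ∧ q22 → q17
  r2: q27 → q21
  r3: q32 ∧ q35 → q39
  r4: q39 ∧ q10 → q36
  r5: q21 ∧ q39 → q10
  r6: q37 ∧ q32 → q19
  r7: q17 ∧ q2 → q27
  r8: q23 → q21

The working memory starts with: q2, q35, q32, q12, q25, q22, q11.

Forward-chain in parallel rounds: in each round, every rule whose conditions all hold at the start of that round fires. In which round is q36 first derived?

Round 1 — r1, r3, derive q17, q39.
Round 2 — r7, derive q27.
Round 3 — r2, derive q21.
Round 4 — r5, derive q10.
Round 5 — r4, derive q36.
q36 first appears in round 5.

5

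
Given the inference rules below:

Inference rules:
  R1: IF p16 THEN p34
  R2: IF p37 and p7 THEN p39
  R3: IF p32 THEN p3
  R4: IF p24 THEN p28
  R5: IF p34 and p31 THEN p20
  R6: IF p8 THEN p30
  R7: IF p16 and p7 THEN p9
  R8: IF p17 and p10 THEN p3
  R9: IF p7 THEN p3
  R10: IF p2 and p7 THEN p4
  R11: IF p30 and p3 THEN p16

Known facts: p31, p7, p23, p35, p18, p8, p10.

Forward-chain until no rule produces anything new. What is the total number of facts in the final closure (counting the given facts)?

Round 1 fires R6, R9, giving p30, p3.
Round 2 fires R11, giving p16.
Round 3 fires R1, R7, giving p34, p9.
Round 4 fires R5, giving p20.
Closure: {p10, p16, p18, p20, p23, p3, p30, p31, p34, p35, p7, p8, p9} — 13 facts.

13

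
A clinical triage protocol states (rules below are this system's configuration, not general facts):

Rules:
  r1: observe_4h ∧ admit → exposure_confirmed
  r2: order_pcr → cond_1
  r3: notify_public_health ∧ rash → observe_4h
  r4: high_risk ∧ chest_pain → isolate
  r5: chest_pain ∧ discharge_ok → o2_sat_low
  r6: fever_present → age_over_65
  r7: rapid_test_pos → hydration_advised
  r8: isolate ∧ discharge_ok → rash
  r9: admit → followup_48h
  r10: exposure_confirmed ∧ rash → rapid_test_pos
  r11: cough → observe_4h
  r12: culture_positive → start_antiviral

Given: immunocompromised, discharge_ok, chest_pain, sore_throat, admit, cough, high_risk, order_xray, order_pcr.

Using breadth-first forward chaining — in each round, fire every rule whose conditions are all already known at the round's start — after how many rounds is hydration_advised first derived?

4

Round 1 — r2, r4, r5, r9, r11, derive cond_1, isolate, o2_sat_low, followup_48h, observe_4h.
Round 2 — r1, r8, derive exposure_confirmed, rash.
Round 3 — r10, derive rapid_test_pos.
Round 4 — r7, derive hydration_advised.
hydration_advised first appears in round 4.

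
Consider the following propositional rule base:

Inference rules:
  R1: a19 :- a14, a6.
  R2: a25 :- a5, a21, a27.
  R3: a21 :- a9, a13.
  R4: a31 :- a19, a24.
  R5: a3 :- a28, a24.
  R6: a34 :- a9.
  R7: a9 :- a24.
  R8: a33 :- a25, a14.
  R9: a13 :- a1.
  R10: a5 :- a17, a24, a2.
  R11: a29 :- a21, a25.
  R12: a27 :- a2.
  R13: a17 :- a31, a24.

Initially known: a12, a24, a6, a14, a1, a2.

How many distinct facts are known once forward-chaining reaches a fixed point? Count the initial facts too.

18

[1] R1 [a19 :- a14, a6.]; R7 [a9 :- a24.]; R9 [a13 :- a1.]; R12 [a27 :- a2.]. ⇒ new: a19, a9, a13, a27.
[2] R3 [a21 :- a9, a13.]; R4 [a31 :- a19, a24.]; R6 [a34 :- a9.]. ⇒ new: a21, a31, a34.
[3] R13 [a17 :- a31, a24.]. ⇒ new: a17.
[4] R10 [a5 :- a17, a24, a2.]. ⇒ new: a5.
[5] R2 [a25 :- a5, a21, a27.]. ⇒ new: a25.
[6] R8 [a33 :- a25, a14.]; R11 [a29 :- a21, a25.]. ⇒ new: a33, a29.
Closure: {a1, a12, a13, a14, a17, a19, a2, a21, a24, a25, a27, a29, a31, a33, a34, a5, a6, a9} — 18 facts.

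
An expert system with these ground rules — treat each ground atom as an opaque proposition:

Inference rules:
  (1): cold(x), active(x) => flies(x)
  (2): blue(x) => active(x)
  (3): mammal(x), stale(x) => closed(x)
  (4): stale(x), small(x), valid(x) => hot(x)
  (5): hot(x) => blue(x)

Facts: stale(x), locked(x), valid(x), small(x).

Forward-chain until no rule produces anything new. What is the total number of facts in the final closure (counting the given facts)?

7

Round 1 — (4), derive hot(x).
Round 2 — (5), derive blue(x).
Round 3 — (2), derive active(x).
Closure: {active(x), blue(x), hot(x), locked(x), small(x), stale(x), valid(x)} — 7 facts.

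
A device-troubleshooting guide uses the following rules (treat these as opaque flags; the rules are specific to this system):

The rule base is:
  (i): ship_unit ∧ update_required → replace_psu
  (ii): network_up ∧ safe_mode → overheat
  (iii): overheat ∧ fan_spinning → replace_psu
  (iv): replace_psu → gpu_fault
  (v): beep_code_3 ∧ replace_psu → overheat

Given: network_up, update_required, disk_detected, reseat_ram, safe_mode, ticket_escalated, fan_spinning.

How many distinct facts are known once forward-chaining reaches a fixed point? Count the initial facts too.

Round 1: (ii) [network_up ∧ safe_mode → overheat]. New: overheat.
Round 2: (iii) [overheat ∧ fan_spinning → replace_psu]. New: replace_psu.
Round 3: (iv) [replace_psu → gpu_fault]. New: gpu_fault.
Closure: {disk_detected, fan_spinning, gpu_fault, network_up, overheat, replace_psu, reseat_ram, safe_mode, ticket_escalated, update_required} — 10 facts.

10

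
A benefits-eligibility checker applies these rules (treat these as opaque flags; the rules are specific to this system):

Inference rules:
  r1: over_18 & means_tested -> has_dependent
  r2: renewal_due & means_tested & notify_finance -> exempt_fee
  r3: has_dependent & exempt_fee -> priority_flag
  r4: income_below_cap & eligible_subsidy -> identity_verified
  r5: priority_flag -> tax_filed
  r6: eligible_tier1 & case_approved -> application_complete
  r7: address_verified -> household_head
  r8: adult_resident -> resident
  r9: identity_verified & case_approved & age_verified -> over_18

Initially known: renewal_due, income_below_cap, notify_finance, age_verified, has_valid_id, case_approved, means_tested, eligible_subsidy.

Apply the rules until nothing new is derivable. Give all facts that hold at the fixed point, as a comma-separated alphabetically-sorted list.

age_verified, case_approved, eligible_subsidy, exempt_fee, has_dependent, has_valid_id, identity_verified, income_below_cap, means_tested, notify_finance, over_18, priority_flag, renewal_due, tax_filed

Round 1 fires r2, r4, giving exempt_fee, identity_verified.
Round 2 fires r9, giving over_18.
Round 3 fires r1, giving has_dependent.
Round 4 fires r3, giving priority_flag.
Round 5 fires r5, giving tax_filed.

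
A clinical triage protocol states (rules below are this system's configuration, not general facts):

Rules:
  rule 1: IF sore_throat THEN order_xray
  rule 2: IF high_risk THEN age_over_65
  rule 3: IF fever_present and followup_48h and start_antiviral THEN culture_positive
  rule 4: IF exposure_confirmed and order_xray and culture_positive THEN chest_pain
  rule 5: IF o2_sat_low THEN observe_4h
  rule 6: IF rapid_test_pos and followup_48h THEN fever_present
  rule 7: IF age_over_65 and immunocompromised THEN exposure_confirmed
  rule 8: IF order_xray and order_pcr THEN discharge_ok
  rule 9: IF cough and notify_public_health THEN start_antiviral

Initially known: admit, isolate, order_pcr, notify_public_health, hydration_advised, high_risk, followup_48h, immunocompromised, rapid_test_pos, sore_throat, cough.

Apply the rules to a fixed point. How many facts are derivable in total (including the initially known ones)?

19

Round 1: rule 1 [IF sore_throat THEN order_xray]; rule 2 [IF high_risk THEN age_over_65]; rule 6 [IF rapid_test_pos and followup_48h THEN fever_present]; rule 9 [IF cough and notify_public_health THEN start_antiviral]. Adds order_xray, age_over_65, fever_present, start_antiviral.
Round 2: rule 3 [IF fever_present and followup_48h and start_antiviral THEN culture_positive]; rule 7 [IF age_over_65 and immunocompromised THEN exposure_confirmed]; rule 8 [IF order_xray and order_pcr THEN discharge_ok]. Adds culture_positive, exposure_confirmed, discharge_ok.
Round 3: rule 4 [IF exposure_confirmed and order_xray and culture_positive THEN chest_pain]. Adds chest_pain.
Closure: {admit, age_over_65, chest_pain, cough, culture_positive, discharge_ok, exposure_confirmed, fever_present, followup_48h, high_risk, hydration_advised, immunocompromised, isolate, notify_public_health, order_pcr, order_xray, rapid_test_pos, sore_throat, start_antiviral} — 19 facts.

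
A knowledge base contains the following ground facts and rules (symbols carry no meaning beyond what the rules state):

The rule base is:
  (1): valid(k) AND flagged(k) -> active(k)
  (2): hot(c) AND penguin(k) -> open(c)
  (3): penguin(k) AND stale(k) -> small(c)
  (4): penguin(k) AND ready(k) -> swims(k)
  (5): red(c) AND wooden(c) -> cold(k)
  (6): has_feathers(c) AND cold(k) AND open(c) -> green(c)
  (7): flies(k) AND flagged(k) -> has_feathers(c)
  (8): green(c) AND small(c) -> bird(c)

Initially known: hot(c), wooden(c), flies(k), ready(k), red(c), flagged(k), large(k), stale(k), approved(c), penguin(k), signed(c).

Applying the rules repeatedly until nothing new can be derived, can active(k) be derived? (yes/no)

no

[1] (2) [hot(c) AND penguin(k) -> open(c)]; (3) [penguin(k) AND stale(k) -> small(c)]; (4) [penguin(k) AND ready(k) -> swims(k)]; (5) [red(c) AND wooden(c) -> cold(k)]; (7) [flies(k) AND flagged(k) -> has_feathers(c)]. ⇒ new: open(c), small(c), swims(k), cold(k), has_feathers(c).
[2] (6) [has_feathers(c) AND cold(k) AND open(c) -> green(c)]. ⇒ new: green(c).
[3] (8) [green(c) AND small(c) -> bird(c)]. ⇒ new: bird(c).
Fixed point reached. active(k) is concluded only by (1); (1) needs valid(k) (never derived).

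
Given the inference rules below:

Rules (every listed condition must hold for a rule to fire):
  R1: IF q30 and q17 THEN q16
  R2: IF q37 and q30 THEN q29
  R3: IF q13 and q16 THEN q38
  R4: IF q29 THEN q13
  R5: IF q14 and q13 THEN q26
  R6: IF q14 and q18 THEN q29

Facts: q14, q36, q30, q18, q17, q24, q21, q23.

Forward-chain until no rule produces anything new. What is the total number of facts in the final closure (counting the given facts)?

Round 1 — R1, R6, derive q16, q29.
Round 2 — R4, derive q13.
Round 3 — R3, R5, derive q38, q26.
Closure: {q13, q14, q16, q17, q18, q21, q23, q24, q26, q29, q30, q36, q38} — 13 facts.

13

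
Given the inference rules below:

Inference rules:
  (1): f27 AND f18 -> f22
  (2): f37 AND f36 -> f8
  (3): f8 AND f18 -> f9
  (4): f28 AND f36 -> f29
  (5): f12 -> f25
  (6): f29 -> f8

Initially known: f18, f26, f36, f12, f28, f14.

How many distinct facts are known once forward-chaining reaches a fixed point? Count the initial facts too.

10

Round 1: (4) [f28 AND f36 -> f29]; (5) [f12 -> f25]. Adds f29, f25.
Round 2: (6) [f29 -> f8]. Adds f8.
Round 3: (3) [f8 AND f18 -> f9]. Adds f9.
Closure: {f12, f14, f18, f25, f26, f28, f29, f36, f8, f9} — 10 facts.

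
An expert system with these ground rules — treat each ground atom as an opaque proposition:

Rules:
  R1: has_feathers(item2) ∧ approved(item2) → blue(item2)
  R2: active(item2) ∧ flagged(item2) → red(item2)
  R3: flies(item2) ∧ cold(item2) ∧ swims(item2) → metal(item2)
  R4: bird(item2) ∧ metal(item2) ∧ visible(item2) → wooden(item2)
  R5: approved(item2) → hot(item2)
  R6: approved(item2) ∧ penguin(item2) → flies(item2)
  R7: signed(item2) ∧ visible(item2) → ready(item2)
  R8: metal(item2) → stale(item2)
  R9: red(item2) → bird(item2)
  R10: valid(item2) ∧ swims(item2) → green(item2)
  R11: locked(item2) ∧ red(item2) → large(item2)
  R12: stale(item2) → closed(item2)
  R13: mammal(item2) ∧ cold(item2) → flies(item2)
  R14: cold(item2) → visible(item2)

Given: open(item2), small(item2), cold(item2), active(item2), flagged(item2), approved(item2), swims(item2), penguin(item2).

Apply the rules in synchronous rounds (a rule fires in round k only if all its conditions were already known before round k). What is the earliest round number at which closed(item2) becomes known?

4

Round 1: R2 [active(item2) ∧ flagged(item2) → red(item2)]; R5 [approved(item2) → hot(item2)]; R6 [approved(item2) ∧ penguin(item2) → flies(item2)]; R14 [cold(item2) → visible(item2)]. New: red(item2), hot(item2), flies(item2), visible(item2).
Round 2: R3 [flies(item2) ∧ cold(item2) ∧ swims(item2) → metal(item2)]; R9 [red(item2) → bird(item2)]. New: metal(item2), bird(item2).
Round 3: R4 [bird(item2) ∧ metal(item2) ∧ visible(item2) → wooden(item2)]; R8 [metal(item2) → stale(item2)]. New: wooden(item2), stale(item2).
Round 4: R12 [stale(item2) → closed(item2)]. New: closed(item2).
closed(item2) first appears in round 4.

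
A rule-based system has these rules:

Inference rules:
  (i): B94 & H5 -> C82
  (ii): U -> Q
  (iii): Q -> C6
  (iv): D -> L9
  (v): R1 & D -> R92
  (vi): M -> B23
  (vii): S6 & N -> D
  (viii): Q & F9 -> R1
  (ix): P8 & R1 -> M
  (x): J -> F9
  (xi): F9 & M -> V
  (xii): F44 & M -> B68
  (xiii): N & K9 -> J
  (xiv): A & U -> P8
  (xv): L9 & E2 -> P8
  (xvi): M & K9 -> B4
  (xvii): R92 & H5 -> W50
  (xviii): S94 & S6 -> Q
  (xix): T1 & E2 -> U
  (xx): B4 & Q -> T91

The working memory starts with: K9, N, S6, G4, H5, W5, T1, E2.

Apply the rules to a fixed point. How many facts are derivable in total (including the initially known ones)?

Round 1 fires (vii), (xiii), (xix), giving D, J, U.
Round 2 fires (ii), (iv), (x), giving Q, L9, F9.
Round 3 fires (iii), (viii), (xv), giving C6, R1, P8.
Round 4 fires (v), (ix), giving R92, M.
Round 5 fires (vi), (xi), (xvi), (xvii), giving B23, V, B4, W50.
Round 6 fires (xx), giving T91.
Closure: {B23, B4, C6, D, E2, F9, G4, H5, J, K9, L9, M, N, P8, Q, R1, R92, S6, T1, T91, U, V, W5, W50} — 24 facts.

24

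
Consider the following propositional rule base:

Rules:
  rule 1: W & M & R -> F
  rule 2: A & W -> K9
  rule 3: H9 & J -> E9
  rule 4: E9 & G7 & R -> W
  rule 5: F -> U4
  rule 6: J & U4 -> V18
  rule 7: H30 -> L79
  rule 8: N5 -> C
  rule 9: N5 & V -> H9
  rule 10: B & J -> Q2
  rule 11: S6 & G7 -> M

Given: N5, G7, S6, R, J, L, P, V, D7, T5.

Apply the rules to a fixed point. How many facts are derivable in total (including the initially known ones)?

Round 1 fires rule 8, rule 9, rule 11, giving C, H9, M.
Round 2 fires rule 3, giving E9.
Round 3 fires rule 4, giving W.
Round 4 fires rule 1, giving F.
Round 5 fires rule 5, giving U4.
Round 6 fires rule 6, giving V18.
Closure: {C, D7, E9, F, G7, H9, J, L, M, N5, P, R, S6, T5, U4, V, V18, W} — 18 facts.

18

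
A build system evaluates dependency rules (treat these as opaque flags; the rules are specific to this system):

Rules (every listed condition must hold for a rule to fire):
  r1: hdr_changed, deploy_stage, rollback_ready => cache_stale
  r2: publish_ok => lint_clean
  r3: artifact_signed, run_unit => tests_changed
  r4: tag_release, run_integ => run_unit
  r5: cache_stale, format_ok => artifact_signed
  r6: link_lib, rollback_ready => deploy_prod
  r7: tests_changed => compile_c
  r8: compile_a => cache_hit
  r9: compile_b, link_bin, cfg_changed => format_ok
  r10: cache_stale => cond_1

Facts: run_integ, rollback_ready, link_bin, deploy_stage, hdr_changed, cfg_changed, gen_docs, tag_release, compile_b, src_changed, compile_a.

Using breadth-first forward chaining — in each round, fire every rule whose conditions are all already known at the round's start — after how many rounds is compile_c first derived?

Round 1: r1 [hdr_changed, deploy_stage, rollback_ready => cache_stale]; r4 [tag_release, run_integ => run_unit]; r8 [compile_a => cache_hit]; r9 [compile_b, link_bin, cfg_changed => format_ok]. Adds cache_stale, run_unit, cache_hit, format_ok.
Round 2: r5 [cache_stale, format_ok => artifact_signed]; r10 [cache_stale => cond_1]. Adds artifact_signed, cond_1.
Round 3: r3 [artifact_signed, run_unit => tests_changed]. Adds tests_changed.
Round 4: r7 [tests_changed => compile_c]. Adds compile_c.
compile_c first appears in round 4.

4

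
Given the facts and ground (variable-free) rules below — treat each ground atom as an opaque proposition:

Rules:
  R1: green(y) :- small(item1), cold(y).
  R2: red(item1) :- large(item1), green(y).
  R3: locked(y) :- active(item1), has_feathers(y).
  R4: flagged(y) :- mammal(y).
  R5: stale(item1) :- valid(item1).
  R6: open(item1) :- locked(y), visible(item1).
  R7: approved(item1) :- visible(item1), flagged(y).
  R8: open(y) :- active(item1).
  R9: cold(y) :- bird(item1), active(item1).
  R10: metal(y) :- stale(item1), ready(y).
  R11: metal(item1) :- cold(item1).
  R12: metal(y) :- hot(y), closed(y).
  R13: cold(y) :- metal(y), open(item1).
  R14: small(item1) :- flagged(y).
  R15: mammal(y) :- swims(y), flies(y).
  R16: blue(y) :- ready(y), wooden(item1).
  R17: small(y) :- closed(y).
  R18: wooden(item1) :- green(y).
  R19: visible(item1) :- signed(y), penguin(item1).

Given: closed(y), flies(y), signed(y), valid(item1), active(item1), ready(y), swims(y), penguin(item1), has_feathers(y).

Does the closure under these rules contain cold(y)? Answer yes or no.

yes

Round 1: R3 [locked(y) :- active(item1), has_feathers(y).]; R5 [stale(item1) :- valid(item1).]; R8 [open(y) :- active(item1).]; R15 [mammal(y) :- swims(y), flies(y).]; R17 [small(y) :- closed(y).]; R19 [visible(item1) :- signed(y), penguin(item1).]. Adds locked(y), stale(item1), open(y), mammal(y), small(y), visible(item1).
Round 2: R4 [flagged(y) :- mammal(y).]; R6 [open(item1) :- locked(y), visible(item1).]; R10 [metal(y) :- stale(item1), ready(y).]. Adds flagged(y), open(item1), metal(y).
Round 3: R7 [approved(item1) :- visible(item1), flagged(y).]; R13 [cold(y) :- metal(y), open(item1).]; R14 [small(item1) :- flagged(y).]. Adds approved(item1), cold(y), small(item1).
Round 4: R1 [green(y) :- small(item1), cold(y).]. Adds green(y).
Round 5: R18 [wooden(item1) :- green(y).]. Adds wooden(item1).
Round 6: R16 [blue(y) :- ready(y), wooden(item1).]. Adds blue(y).
cold(y) appears in round 3, so it is derivable.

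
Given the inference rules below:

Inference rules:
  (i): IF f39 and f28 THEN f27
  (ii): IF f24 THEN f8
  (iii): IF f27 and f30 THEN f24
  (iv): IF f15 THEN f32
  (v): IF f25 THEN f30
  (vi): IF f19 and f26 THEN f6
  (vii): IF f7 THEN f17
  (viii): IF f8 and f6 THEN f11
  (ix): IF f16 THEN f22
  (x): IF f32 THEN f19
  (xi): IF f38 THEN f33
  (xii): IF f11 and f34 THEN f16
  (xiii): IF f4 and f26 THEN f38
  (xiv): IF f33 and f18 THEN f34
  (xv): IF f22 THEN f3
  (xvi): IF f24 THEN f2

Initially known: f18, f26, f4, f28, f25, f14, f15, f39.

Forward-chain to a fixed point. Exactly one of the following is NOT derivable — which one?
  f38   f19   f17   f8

Round 1: (i) [IF f39 and f28 THEN f27]; (iv) [IF f15 THEN f32]; (v) [IF f25 THEN f30]; (xiii) [IF f4 and f26 THEN f38]. New: f27, f32, f30, f38.
Round 2: (iii) [IF f27 and f30 THEN f24]; (x) [IF f32 THEN f19]; (xi) [IF f38 THEN f33]. New: f24, f19, f33.
Round 3: (ii) [IF f24 THEN f8]; (vi) [IF f19 and f26 THEN f6]; (xiv) [IF f33 and f18 THEN f34]; (xvi) [IF f24 THEN f2]. New: f8, f6, f34, f2.
Round 4: (viii) [IF f8 and f6 THEN f11]. New: f11.
Round 5: (xii) [IF f11 and f34 THEN f16]. New: f16.
Round 6: (ix) [IF f16 THEN f22]. New: f22.
Round 7: (xv) [IF f22 THEN f3]. New: f3.
Derived: f8 (round 3), f19 (round 2), f38 (round 1). f17 never appears in any round.

f17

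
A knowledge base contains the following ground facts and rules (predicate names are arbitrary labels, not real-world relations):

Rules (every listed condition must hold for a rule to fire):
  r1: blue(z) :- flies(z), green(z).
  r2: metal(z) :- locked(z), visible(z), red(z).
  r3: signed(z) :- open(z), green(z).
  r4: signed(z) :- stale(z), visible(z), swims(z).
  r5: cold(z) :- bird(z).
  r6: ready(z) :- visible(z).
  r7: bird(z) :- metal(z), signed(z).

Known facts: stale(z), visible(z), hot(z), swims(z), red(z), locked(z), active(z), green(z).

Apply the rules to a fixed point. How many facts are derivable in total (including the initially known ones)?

13

Round 1: r2 [metal(z) :- locked(z), visible(z), red(z).]; r4 [signed(z) :- stale(z), visible(z), swims(z).]; r6 [ready(z) :- visible(z).]. New: metal(z), signed(z), ready(z).
Round 2: r7 [bird(z) :- metal(z), signed(z).]. New: bird(z).
Round 3: r5 [cold(z) :- bird(z).]. New: cold(z).
Closure: {active(z), bird(z), cold(z), green(z), hot(z), locked(z), metal(z), ready(z), red(z), signed(z), stale(z), swims(z), visible(z)} — 13 facts.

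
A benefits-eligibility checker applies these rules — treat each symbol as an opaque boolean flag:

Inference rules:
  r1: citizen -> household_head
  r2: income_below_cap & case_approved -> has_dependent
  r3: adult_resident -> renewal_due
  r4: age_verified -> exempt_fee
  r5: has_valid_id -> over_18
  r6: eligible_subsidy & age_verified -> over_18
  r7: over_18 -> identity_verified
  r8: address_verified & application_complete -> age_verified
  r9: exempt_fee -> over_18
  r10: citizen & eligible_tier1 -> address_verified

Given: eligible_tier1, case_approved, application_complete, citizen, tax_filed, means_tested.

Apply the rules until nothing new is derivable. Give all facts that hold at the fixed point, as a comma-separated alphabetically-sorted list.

[1] r1 [citizen -> household_head]; r10 [citizen & eligible_tier1 -> address_verified]. ⇒ new: household_head, address_verified.
[2] r8 [address_verified & application_complete -> age_verified]. ⇒ new: age_verified.
[3] r4 [age_verified -> exempt_fee]. ⇒ new: exempt_fee.
[4] r9 [exempt_fee -> over_18]. ⇒ new: over_18.
[5] r7 [over_18 -> identity_verified]. ⇒ new: identity_verified.

address_verified, age_verified, application_complete, case_approved, citizen, eligible_tier1, exempt_fee, household_head, identity_verified, means_tested, over_18, tax_filed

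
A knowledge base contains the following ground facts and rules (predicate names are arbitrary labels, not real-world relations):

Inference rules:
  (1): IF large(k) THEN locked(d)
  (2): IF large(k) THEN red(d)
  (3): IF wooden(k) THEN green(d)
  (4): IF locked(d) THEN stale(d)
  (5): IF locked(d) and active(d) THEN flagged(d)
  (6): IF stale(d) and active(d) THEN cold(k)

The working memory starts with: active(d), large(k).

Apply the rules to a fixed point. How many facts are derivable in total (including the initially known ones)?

Round 1: (1) [IF large(k) THEN locked(d)]; (2) [IF large(k) THEN red(d)]. Adds locked(d), red(d).
Round 2: (4) [IF locked(d) THEN stale(d)]; (5) [IF locked(d) and active(d) THEN flagged(d)]. Adds stale(d), flagged(d).
Round 3: (6) [IF stale(d) and active(d) THEN cold(k)]. Adds cold(k).
Closure: {active(d), cold(k), flagged(d), large(k), locked(d), red(d), stale(d)} — 7 facts.

7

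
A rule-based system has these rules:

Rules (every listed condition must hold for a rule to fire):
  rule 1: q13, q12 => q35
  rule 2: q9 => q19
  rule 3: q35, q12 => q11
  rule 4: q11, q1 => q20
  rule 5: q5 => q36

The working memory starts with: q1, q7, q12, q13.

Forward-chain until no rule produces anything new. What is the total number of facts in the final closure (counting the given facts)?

Round 1: rule 1 [q13, q12 => q35]. Adds q35.
Round 2: rule 3 [q35, q12 => q11]. Adds q11.
Round 3: rule 4 [q11, q1 => q20]. Adds q20.
Closure: {q1, q11, q12, q13, q20, q35, q7} — 7 facts.

7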